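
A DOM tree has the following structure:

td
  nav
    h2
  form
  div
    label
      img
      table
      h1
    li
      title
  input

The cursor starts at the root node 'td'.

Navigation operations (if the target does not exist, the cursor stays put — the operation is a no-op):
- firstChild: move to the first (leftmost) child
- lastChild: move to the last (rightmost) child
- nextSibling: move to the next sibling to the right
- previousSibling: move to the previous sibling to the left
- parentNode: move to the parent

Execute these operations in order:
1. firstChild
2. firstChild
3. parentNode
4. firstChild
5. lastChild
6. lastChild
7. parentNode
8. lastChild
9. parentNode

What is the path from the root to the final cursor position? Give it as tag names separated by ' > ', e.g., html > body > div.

After 1 (firstChild): nav
After 2 (firstChild): h2
After 3 (parentNode): nav
After 4 (firstChild): h2
After 5 (lastChild): h2 (no-op, stayed)
After 6 (lastChild): h2 (no-op, stayed)
After 7 (parentNode): nav
After 8 (lastChild): h2
After 9 (parentNode): nav

Answer: td > nav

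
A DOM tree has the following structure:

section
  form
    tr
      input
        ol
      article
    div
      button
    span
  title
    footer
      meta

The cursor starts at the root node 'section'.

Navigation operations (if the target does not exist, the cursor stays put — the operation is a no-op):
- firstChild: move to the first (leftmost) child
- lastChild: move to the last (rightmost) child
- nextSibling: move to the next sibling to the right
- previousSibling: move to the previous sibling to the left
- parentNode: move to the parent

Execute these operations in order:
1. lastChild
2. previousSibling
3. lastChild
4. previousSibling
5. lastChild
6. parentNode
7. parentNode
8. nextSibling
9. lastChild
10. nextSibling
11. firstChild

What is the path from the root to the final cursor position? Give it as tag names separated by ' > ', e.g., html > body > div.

After 1 (lastChild): title
After 2 (previousSibling): form
After 3 (lastChild): span
After 4 (previousSibling): div
After 5 (lastChild): button
After 6 (parentNode): div
After 7 (parentNode): form
After 8 (nextSibling): title
After 9 (lastChild): footer
After 10 (nextSibling): footer (no-op, stayed)
After 11 (firstChild): meta

Answer: section > title > footer > meta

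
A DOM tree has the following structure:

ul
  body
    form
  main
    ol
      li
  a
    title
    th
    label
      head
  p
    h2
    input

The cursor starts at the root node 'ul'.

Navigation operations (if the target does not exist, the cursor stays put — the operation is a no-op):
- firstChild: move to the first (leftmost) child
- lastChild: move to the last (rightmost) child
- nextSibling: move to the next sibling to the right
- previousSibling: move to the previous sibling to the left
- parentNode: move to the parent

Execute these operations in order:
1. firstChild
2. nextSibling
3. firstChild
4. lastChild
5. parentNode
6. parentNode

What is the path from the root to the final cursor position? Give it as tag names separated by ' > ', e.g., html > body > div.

Answer: ul > main

Derivation:
After 1 (firstChild): body
After 2 (nextSibling): main
After 3 (firstChild): ol
After 4 (lastChild): li
After 5 (parentNode): ol
After 6 (parentNode): main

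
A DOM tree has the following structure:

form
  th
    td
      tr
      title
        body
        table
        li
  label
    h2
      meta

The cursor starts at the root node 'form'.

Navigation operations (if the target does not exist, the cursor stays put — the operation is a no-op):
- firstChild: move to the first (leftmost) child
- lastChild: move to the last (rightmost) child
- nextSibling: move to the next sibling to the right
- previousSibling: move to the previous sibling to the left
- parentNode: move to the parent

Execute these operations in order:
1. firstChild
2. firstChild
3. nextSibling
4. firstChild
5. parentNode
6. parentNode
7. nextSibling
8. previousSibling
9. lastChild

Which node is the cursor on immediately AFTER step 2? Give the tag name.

Answer: td

Derivation:
After 1 (firstChild): th
After 2 (firstChild): td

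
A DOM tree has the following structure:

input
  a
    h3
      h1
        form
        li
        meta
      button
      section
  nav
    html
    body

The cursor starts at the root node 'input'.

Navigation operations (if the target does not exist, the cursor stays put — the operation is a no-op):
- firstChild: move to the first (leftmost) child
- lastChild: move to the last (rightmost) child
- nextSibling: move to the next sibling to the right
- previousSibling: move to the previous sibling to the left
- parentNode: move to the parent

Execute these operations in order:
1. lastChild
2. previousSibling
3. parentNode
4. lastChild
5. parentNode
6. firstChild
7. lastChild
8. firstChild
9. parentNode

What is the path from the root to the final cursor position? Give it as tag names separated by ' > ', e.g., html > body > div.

After 1 (lastChild): nav
After 2 (previousSibling): a
After 3 (parentNode): input
After 4 (lastChild): nav
After 5 (parentNode): input
After 6 (firstChild): a
After 7 (lastChild): h3
After 8 (firstChild): h1
After 9 (parentNode): h3

Answer: input > a > h3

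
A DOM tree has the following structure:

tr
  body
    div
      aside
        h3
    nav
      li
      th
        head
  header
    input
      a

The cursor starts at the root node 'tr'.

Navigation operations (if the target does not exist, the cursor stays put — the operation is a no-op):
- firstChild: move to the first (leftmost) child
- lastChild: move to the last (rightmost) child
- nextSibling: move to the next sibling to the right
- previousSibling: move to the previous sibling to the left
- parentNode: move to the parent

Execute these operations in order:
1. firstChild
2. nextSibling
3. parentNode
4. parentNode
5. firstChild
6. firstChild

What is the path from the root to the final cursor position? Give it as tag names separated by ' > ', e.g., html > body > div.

Answer: tr > body > div

Derivation:
After 1 (firstChild): body
After 2 (nextSibling): header
After 3 (parentNode): tr
After 4 (parentNode): tr (no-op, stayed)
After 5 (firstChild): body
After 6 (firstChild): div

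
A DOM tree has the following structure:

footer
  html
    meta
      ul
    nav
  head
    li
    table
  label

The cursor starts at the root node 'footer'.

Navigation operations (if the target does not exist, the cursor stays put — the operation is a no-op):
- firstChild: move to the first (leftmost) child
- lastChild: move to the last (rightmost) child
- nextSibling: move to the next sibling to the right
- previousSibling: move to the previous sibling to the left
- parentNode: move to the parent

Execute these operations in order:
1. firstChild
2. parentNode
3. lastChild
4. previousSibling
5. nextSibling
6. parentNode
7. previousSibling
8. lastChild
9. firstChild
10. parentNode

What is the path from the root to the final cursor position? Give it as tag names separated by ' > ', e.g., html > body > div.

Answer: footer

Derivation:
After 1 (firstChild): html
After 2 (parentNode): footer
After 3 (lastChild): label
After 4 (previousSibling): head
After 5 (nextSibling): label
After 6 (parentNode): footer
After 7 (previousSibling): footer (no-op, stayed)
After 8 (lastChild): label
After 9 (firstChild): label (no-op, stayed)
After 10 (parentNode): footer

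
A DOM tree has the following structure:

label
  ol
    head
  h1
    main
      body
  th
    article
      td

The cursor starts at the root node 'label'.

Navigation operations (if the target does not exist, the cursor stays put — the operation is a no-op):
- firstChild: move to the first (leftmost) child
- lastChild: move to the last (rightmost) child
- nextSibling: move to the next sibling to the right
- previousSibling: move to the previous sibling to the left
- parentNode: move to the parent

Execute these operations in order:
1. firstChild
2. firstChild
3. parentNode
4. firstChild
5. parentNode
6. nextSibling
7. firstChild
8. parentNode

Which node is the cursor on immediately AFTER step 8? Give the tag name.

After 1 (firstChild): ol
After 2 (firstChild): head
After 3 (parentNode): ol
After 4 (firstChild): head
After 5 (parentNode): ol
After 6 (nextSibling): h1
After 7 (firstChild): main
After 8 (parentNode): h1

Answer: h1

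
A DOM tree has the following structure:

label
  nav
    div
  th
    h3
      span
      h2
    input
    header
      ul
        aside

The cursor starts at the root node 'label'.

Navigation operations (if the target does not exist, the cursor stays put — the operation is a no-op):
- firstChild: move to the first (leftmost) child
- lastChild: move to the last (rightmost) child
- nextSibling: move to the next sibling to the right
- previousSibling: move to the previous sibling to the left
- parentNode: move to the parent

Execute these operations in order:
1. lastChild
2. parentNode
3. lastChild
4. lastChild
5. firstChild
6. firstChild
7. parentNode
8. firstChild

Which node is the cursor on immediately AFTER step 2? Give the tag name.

After 1 (lastChild): th
After 2 (parentNode): label

Answer: label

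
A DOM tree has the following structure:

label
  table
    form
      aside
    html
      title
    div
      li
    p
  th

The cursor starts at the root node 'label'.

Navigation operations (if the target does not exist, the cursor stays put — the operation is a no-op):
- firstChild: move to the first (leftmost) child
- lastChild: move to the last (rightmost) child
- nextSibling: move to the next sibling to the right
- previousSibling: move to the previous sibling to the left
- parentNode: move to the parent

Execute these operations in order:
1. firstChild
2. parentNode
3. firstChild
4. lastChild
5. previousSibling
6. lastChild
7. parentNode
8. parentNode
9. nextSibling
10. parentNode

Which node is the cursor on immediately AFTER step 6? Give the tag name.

After 1 (firstChild): table
After 2 (parentNode): label
After 3 (firstChild): table
After 4 (lastChild): p
After 5 (previousSibling): div
After 6 (lastChild): li

Answer: li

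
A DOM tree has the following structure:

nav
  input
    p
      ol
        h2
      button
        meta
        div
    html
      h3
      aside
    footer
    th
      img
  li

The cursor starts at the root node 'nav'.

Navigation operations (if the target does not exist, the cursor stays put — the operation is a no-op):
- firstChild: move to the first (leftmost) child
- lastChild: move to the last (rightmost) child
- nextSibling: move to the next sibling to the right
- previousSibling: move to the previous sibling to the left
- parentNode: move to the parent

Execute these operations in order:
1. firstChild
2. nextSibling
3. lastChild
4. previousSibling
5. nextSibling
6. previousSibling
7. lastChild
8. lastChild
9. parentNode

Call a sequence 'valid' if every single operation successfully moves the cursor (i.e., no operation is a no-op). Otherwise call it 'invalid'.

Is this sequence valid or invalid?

Answer: invalid

Derivation:
After 1 (firstChild): input
After 2 (nextSibling): li
After 3 (lastChild): li (no-op, stayed)
After 4 (previousSibling): input
After 5 (nextSibling): li
After 6 (previousSibling): input
After 7 (lastChild): th
After 8 (lastChild): img
After 9 (parentNode): th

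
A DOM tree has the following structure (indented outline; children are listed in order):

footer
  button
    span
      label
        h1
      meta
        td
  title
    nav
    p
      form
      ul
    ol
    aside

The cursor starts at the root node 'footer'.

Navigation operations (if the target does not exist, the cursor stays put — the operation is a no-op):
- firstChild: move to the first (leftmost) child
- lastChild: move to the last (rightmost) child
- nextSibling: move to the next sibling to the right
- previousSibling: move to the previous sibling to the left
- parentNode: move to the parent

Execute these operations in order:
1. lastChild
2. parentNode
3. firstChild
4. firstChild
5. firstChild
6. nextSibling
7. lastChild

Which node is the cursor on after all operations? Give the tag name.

After 1 (lastChild): title
After 2 (parentNode): footer
After 3 (firstChild): button
After 4 (firstChild): span
After 5 (firstChild): label
After 6 (nextSibling): meta
After 7 (lastChild): td

Answer: td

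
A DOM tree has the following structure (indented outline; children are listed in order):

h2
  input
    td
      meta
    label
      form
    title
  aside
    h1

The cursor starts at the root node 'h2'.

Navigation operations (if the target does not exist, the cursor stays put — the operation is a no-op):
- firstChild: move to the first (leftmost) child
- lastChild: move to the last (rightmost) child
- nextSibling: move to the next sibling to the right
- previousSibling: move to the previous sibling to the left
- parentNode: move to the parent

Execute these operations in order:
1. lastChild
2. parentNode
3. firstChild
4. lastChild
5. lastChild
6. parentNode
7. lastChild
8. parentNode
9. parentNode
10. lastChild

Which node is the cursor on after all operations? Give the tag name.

Answer: aside

Derivation:
After 1 (lastChild): aside
After 2 (parentNode): h2
After 3 (firstChild): input
After 4 (lastChild): title
After 5 (lastChild): title (no-op, stayed)
After 6 (parentNode): input
After 7 (lastChild): title
After 8 (parentNode): input
After 9 (parentNode): h2
After 10 (lastChild): aside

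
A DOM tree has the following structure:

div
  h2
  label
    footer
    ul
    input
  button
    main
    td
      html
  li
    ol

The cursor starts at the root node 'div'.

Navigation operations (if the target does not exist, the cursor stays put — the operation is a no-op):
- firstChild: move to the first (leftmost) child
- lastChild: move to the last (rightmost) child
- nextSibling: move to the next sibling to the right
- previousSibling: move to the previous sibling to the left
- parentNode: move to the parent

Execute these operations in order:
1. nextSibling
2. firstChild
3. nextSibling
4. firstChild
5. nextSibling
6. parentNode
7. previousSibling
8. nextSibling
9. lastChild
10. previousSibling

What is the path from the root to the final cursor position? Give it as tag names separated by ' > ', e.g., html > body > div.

Answer: div > label > ul

Derivation:
After 1 (nextSibling): div (no-op, stayed)
After 2 (firstChild): h2
After 3 (nextSibling): label
After 4 (firstChild): footer
After 5 (nextSibling): ul
After 6 (parentNode): label
After 7 (previousSibling): h2
After 8 (nextSibling): label
After 9 (lastChild): input
After 10 (previousSibling): ul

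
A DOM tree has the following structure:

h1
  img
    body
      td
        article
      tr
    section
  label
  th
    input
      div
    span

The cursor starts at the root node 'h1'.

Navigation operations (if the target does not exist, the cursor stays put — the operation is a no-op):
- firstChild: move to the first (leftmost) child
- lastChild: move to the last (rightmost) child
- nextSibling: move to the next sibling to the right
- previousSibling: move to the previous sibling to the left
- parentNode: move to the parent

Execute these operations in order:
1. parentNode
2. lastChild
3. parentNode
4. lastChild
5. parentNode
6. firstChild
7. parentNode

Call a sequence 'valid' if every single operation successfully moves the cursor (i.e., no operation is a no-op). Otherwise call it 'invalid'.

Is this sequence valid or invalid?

After 1 (parentNode): h1 (no-op, stayed)
After 2 (lastChild): th
After 3 (parentNode): h1
After 4 (lastChild): th
After 5 (parentNode): h1
After 6 (firstChild): img
After 7 (parentNode): h1

Answer: invalid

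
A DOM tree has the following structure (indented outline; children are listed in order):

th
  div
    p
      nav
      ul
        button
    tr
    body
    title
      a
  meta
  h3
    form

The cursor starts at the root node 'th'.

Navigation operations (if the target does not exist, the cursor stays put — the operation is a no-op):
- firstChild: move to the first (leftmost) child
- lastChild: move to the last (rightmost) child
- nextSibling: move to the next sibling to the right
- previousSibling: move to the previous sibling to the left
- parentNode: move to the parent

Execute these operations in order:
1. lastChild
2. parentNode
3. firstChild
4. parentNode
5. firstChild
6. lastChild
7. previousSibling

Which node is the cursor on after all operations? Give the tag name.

Answer: body

Derivation:
After 1 (lastChild): h3
After 2 (parentNode): th
After 3 (firstChild): div
After 4 (parentNode): th
After 5 (firstChild): div
After 6 (lastChild): title
After 7 (previousSibling): body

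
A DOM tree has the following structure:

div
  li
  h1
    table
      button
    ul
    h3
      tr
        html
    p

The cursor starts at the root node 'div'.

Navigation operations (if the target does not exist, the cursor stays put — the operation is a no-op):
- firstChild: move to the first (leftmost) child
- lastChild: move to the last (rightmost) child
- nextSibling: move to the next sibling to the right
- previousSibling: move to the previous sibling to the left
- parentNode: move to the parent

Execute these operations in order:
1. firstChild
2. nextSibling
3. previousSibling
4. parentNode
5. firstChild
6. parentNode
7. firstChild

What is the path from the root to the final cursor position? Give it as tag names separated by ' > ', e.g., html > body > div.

Answer: div > li

Derivation:
After 1 (firstChild): li
After 2 (nextSibling): h1
After 3 (previousSibling): li
After 4 (parentNode): div
After 5 (firstChild): li
After 6 (parentNode): div
After 7 (firstChild): li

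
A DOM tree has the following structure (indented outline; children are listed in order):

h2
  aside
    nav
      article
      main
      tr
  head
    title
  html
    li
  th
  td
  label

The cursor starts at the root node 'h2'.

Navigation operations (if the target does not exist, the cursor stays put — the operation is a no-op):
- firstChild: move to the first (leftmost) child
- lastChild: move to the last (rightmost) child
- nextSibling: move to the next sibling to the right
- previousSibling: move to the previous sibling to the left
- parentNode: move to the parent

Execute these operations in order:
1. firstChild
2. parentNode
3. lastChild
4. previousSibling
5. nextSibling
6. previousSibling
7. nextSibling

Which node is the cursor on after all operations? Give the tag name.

After 1 (firstChild): aside
After 2 (parentNode): h2
After 3 (lastChild): label
After 4 (previousSibling): td
After 5 (nextSibling): label
After 6 (previousSibling): td
After 7 (nextSibling): label

Answer: label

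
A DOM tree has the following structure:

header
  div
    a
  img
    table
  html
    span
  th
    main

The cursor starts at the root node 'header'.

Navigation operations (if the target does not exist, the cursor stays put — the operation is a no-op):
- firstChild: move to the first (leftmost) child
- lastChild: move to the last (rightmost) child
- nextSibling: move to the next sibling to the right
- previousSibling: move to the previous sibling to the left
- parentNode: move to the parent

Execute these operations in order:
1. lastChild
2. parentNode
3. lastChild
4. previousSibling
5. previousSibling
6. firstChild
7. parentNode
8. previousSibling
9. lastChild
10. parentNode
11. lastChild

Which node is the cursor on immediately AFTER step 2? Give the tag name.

Answer: header

Derivation:
After 1 (lastChild): th
After 2 (parentNode): header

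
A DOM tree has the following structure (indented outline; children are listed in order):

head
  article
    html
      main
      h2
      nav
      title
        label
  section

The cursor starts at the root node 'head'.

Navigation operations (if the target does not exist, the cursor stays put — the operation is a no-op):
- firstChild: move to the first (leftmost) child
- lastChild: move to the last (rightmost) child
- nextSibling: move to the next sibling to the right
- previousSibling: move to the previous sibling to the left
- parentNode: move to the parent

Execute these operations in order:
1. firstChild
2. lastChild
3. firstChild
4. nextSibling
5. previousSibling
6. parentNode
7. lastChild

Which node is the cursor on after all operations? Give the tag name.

After 1 (firstChild): article
After 2 (lastChild): html
After 3 (firstChild): main
After 4 (nextSibling): h2
After 5 (previousSibling): main
After 6 (parentNode): html
After 7 (lastChild): title

Answer: title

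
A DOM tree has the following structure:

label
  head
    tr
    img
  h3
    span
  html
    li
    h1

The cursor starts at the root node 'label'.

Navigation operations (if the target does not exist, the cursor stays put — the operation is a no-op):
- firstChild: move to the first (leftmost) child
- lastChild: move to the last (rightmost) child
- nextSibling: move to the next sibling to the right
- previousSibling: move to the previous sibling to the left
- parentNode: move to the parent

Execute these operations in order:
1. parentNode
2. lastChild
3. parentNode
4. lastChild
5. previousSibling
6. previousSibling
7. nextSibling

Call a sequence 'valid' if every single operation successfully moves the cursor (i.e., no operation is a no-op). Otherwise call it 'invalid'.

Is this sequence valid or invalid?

After 1 (parentNode): label (no-op, stayed)
After 2 (lastChild): html
After 3 (parentNode): label
After 4 (lastChild): html
After 5 (previousSibling): h3
After 6 (previousSibling): head
After 7 (nextSibling): h3

Answer: invalid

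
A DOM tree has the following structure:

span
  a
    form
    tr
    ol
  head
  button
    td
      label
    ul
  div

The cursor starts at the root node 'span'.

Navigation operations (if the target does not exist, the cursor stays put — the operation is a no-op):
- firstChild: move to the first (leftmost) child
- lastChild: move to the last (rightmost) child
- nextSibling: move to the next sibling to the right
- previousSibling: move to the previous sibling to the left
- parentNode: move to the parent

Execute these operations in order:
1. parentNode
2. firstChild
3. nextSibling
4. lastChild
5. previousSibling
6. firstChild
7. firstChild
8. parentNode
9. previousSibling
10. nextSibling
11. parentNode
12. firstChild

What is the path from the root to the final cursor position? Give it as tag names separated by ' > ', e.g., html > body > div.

Answer: span > a

Derivation:
After 1 (parentNode): span (no-op, stayed)
After 2 (firstChild): a
After 3 (nextSibling): head
After 4 (lastChild): head (no-op, stayed)
After 5 (previousSibling): a
After 6 (firstChild): form
After 7 (firstChild): form (no-op, stayed)
After 8 (parentNode): a
After 9 (previousSibling): a (no-op, stayed)
After 10 (nextSibling): head
After 11 (parentNode): span
After 12 (firstChild): a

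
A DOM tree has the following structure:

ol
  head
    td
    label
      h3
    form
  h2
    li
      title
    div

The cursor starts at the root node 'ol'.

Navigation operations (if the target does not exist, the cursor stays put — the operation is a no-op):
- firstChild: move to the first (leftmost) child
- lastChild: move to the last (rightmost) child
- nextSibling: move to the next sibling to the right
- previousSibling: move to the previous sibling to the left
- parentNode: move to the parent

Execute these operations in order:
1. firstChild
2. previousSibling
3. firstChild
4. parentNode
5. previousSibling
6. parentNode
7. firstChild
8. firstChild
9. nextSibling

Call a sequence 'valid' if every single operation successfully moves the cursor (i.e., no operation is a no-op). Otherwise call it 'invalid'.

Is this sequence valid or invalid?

After 1 (firstChild): head
After 2 (previousSibling): head (no-op, stayed)
After 3 (firstChild): td
After 4 (parentNode): head
After 5 (previousSibling): head (no-op, stayed)
After 6 (parentNode): ol
After 7 (firstChild): head
After 8 (firstChild): td
After 9 (nextSibling): label

Answer: invalid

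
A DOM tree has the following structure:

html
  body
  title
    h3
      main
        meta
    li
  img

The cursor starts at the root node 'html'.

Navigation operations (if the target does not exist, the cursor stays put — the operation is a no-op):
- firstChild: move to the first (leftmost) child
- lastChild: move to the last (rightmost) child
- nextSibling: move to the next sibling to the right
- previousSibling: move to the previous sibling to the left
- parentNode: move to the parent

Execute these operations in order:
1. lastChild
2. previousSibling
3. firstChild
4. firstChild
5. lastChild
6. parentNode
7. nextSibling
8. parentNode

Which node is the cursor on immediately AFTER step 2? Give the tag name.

Answer: title

Derivation:
After 1 (lastChild): img
After 2 (previousSibling): title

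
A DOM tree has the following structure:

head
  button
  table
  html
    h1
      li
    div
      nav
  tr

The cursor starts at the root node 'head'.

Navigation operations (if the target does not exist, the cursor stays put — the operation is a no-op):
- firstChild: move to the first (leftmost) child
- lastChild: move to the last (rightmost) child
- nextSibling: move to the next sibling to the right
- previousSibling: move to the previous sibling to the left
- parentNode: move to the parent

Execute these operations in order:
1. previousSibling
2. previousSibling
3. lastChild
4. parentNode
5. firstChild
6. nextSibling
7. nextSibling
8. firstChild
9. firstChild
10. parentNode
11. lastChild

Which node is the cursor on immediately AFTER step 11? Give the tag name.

Answer: li

Derivation:
After 1 (previousSibling): head (no-op, stayed)
After 2 (previousSibling): head (no-op, stayed)
After 3 (lastChild): tr
After 4 (parentNode): head
After 5 (firstChild): button
After 6 (nextSibling): table
After 7 (nextSibling): html
After 8 (firstChild): h1
After 9 (firstChild): li
After 10 (parentNode): h1
After 11 (lastChild): li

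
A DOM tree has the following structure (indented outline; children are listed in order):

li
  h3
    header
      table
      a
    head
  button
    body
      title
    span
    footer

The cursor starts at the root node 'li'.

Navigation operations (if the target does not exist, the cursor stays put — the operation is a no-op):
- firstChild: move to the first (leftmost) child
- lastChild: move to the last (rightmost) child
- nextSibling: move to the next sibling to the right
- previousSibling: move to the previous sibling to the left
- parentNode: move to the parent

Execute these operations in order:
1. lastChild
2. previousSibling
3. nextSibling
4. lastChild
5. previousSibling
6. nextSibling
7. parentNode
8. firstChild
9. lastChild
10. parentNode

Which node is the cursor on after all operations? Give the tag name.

After 1 (lastChild): button
After 2 (previousSibling): h3
After 3 (nextSibling): button
After 4 (lastChild): footer
After 5 (previousSibling): span
After 6 (nextSibling): footer
After 7 (parentNode): button
After 8 (firstChild): body
After 9 (lastChild): title
After 10 (parentNode): body

Answer: body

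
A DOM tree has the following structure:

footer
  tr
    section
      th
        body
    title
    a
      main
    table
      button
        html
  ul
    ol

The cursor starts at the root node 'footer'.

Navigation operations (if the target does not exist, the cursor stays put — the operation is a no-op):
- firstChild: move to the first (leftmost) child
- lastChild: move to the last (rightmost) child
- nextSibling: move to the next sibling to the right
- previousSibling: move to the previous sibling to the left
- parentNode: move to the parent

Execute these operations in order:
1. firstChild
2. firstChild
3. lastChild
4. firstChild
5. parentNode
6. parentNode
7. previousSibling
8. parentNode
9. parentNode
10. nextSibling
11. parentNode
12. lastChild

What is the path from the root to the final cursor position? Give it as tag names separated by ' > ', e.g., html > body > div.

After 1 (firstChild): tr
After 2 (firstChild): section
After 3 (lastChild): th
After 4 (firstChild): body
After 5 (parentNode): th
After 6 (parentNode): section
After 7 (previousSibling): section (no-op, stayed)
After 8 (parentNode): tr
After 9 (parentNode): footer
After 10 (nextSibling): footer (no-op, stayed)
After 11 (parentNode): footer (no-op, stayed)
After 12 (lastChild): ul

Answer: footer > ul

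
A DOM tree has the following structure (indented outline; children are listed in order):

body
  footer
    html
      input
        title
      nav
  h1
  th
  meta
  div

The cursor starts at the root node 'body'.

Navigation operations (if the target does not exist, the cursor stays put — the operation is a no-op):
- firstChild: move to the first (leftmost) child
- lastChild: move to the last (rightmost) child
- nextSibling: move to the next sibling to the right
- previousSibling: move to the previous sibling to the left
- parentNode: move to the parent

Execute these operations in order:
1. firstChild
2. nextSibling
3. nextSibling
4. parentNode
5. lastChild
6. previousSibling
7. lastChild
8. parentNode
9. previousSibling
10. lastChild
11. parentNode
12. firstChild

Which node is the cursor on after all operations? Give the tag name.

After 1 (firstChild): footer
After 2 (nextSibling): h1
After 3 (nextSibling): th
After 4 (parentNode): body
After 5 (lastChild): div
After 6 (previousSibling): meta
After 7 (lastChild): meta (no-op, stayed)
After 8 (parentNode): body
After 9 (previousSibling): body (no-op, stayed)
After 10 (lastChild): div
After 11 (parentNode): body
After 12 (firstChild): footer

Answer: footer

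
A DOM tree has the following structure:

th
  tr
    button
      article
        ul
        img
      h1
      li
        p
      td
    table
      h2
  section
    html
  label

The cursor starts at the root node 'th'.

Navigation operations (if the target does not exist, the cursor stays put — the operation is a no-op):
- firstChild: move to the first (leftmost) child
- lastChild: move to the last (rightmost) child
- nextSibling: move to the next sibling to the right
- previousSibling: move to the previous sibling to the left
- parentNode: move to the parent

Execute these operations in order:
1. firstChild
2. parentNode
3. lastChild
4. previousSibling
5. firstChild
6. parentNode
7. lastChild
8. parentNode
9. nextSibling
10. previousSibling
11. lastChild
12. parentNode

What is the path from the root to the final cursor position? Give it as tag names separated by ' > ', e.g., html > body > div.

After 1 (firstChild): tr
After 2 (parentNode): th
After 3 (lastChild): label
After 4 (previousSibling): section
After 5 (firstChild): html
After 6 (parentNode): section
After 7 (lastChild): html
After 8 (parentNode): section
After 9 (nextSibling): label
After 10 (previousSibling): section
After 11 (lastChild): html
After 12 (parentNode): section

Answer: th > section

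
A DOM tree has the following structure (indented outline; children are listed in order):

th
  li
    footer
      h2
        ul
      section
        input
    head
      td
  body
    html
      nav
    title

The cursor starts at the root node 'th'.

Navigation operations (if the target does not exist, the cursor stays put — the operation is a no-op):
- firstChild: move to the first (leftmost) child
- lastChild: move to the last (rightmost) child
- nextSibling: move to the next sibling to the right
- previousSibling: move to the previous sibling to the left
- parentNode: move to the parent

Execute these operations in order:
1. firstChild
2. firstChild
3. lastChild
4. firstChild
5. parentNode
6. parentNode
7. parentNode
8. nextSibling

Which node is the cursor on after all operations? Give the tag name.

Answer: body

Derivation:
After 1 (firstChild): li
After 2 (firstChild): footer
After 3 (lastChild): section
After 4 (firstChild): input
After 5 (parentNode): section
After 6 (parentNode): footer
After 7 (parentNode): li
After 8 (nextSibling): body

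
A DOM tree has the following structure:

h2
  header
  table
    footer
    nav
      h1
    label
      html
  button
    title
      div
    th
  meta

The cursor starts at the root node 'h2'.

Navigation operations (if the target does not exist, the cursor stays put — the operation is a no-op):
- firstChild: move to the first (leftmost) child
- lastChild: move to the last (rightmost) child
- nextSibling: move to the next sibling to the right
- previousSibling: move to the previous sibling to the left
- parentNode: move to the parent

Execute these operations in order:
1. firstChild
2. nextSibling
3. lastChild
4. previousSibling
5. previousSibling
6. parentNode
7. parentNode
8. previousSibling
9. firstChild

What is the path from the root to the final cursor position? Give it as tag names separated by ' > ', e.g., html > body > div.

Answer: h2 > header

Derivation:
After 1 (firstChild): header
After 2 (nextSibling): table
After 3 (lastChild): label
After 4 (previousSibling): nav
After 5 (previousSibling): footer
After 6 (parentNode): table
After 7 (parentNode): h2
After 8 (previousSibling): h2 (no-op, stayed)
After 9 (firstChild): header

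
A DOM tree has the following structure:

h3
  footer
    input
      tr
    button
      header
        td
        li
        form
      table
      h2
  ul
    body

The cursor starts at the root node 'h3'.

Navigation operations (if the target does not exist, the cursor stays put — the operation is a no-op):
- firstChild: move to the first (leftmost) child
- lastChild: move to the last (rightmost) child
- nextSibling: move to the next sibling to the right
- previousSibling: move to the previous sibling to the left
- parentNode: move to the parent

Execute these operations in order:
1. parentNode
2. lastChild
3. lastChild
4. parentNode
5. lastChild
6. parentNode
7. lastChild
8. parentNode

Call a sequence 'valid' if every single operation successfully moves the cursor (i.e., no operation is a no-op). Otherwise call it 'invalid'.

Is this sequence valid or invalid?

After 1 (parentNode): h3 (no-op, stayed)
After 2 (lastChild): ul
After 3 (lastChild): body
After 4 (parentNode): ul
After 5 (lastChild): body
After 6 (parentNode): ul
After 7 (lastChild): body
After 8 (parentNode): ul

Answer: invalid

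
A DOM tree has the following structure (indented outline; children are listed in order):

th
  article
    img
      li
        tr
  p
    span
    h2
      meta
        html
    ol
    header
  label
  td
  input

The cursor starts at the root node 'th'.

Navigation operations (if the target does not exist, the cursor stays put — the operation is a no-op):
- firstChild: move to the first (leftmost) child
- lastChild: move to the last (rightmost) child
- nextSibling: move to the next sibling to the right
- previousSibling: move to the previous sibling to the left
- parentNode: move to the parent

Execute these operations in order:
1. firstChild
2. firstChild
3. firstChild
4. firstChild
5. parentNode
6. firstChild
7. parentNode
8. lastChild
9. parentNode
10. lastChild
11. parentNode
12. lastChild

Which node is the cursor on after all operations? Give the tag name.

Answer: tr

Derivation:
After 1 (firstChild): article
After 2 (firstChild): img
After 3 (firstChild): li
After 4 (firstChild): tr
After 5 (parentNode): li
After 6 (firstChild): tr
After 7 (parentNode): li
After 8 (lastChild): tr
After 9 (parentNode): li
After 10 (lastChild): tr
After 11 (parentNode): li
After 12 (lastChild): tr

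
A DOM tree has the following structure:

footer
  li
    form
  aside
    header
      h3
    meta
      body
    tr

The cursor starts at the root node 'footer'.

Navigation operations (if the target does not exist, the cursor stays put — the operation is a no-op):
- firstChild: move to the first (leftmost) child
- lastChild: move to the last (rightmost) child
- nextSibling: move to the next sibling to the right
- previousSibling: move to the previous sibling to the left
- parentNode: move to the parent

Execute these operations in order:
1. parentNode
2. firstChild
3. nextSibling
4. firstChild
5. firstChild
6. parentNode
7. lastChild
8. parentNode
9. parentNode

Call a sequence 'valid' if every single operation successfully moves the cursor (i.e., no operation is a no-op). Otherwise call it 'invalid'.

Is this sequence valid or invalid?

Answer: invalid

Derivation:
After 1 (parentNode): footer (no-op, stayed)
After 2 (firstChild): li
After 3 (nextSibling): aside
After 4 (firstChild): header
After 5 (firstChild): h3
After 6 (parentNode): header
After 7 (lastChild): h3
After 8 (parentNode): header
After 9 (parentNode): aside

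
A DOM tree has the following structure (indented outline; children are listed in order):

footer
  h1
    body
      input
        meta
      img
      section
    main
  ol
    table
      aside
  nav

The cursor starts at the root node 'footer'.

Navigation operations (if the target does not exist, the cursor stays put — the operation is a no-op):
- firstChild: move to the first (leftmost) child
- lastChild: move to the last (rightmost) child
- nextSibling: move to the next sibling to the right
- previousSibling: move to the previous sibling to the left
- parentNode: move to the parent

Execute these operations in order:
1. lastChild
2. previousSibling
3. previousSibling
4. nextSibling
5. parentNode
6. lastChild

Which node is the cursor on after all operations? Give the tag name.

Answer: nav

Derivation:
After 1 (lastChild): nav
After 2 (previousSibling): ol
After 3 (previousSibling): h1
After 4 (nextSibling): ol
After 5 (parentNode): footer
After 6 (lastChild): nav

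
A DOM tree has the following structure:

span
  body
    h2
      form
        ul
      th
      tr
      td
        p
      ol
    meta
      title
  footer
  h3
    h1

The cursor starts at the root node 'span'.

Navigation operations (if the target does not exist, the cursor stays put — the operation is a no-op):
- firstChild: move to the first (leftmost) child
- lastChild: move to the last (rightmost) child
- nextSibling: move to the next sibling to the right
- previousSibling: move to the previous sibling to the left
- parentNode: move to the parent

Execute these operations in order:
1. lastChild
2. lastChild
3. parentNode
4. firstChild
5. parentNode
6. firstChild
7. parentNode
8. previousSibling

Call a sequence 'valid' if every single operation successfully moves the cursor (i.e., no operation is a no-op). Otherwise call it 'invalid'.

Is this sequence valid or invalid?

Answer: valid

Derivation:
After 1 (lastChild): h3
After 2 (lastChild): h1
After 3 (parentNode): h3
After 4 (firstChild): h1
After 5 (parentNode): h3
After 6 (firstChild): h1
After 7 (parentNode): h3
After 8 (previousSibling): footer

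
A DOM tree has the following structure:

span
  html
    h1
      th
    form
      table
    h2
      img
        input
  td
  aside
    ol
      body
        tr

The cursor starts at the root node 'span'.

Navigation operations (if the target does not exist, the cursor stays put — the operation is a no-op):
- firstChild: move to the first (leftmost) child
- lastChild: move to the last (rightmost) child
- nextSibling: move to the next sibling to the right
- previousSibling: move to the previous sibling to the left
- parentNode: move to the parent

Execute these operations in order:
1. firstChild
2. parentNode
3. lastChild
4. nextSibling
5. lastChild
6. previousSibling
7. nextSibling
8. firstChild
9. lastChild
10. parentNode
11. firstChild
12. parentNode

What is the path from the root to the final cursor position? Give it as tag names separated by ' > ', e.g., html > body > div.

After 1 (firstChild): html
After 2 (parentNode): span
After 3 (lastChild): aside
After 4 (nextSibling): aside (no-op, stayed)
After 5 (lastChild): ol
After 6 (previousSibling): ol (no-op, stayed)
After 7 (nextSibling): ol (no-op, stayed)
After 8 (firstChild): body
After 9 (lastChild): tr
After 10 (parentNode): body
After 11 (firstChild): tr
After 12 (parentNode): body

Answer: span > aside > ol > body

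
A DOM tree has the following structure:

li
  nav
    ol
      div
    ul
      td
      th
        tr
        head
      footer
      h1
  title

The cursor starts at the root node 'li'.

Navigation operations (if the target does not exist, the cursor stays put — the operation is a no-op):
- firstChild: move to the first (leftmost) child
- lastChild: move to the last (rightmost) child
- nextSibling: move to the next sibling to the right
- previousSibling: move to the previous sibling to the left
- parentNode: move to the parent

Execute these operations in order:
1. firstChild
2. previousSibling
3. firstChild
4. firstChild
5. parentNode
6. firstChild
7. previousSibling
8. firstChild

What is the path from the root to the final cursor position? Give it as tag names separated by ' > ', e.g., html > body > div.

After 1 (firstChild): nav
After 2 (previousSibling): nav (no-op, stayed)
After 3 (firstChild): ol
After 4 (firstChild): div
After 5 (parentNode): ol
After 6 (firstChild): div
After 7 (previousSibling): div (no-op, stayed)
After 8 (firstChild): div (no-op, stayed)

Answer: li > nav > ol > div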